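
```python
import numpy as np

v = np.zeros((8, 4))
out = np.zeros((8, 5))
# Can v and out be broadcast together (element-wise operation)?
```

No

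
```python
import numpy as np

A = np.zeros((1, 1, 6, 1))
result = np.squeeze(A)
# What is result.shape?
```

(6,)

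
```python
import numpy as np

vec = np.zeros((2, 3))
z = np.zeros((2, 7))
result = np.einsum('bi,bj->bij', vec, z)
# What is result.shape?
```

(2, 3, 7)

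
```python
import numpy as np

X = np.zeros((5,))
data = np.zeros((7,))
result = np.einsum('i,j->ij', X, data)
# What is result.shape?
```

(5, 7)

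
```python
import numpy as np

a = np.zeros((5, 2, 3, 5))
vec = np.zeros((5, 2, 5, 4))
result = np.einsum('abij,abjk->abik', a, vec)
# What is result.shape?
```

(5, 2, 3, 4)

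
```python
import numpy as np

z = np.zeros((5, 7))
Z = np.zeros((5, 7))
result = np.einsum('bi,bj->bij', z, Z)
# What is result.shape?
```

(5, 7, 7)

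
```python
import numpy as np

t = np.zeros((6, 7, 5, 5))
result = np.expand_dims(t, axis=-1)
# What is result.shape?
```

(6, 7, 5, 5, 1)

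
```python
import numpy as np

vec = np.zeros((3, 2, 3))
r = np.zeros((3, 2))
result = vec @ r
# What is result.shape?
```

(3, 2, 2)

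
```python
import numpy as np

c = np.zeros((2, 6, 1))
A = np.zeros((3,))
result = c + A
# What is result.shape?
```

(2, 6, 3)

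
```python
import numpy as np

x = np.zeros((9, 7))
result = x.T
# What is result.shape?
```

(7, 9)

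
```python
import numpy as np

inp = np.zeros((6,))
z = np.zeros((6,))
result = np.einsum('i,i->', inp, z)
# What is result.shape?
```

()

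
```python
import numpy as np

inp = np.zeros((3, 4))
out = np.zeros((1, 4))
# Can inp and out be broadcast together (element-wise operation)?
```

Yes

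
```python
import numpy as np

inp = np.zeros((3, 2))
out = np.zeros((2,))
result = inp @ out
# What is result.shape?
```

(3,)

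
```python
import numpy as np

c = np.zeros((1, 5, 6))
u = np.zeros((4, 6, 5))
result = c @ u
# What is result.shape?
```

(4, 5, 5)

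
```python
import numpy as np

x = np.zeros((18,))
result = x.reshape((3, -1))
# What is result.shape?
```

(3, 6)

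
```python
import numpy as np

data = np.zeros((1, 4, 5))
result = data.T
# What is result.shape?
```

(5, 4, 1)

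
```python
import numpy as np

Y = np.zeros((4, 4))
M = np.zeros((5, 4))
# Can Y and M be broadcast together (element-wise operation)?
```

No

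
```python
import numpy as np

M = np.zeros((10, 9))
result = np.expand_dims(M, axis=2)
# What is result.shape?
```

(10, 9, 1)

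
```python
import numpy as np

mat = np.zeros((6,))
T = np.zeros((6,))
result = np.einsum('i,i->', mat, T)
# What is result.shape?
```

()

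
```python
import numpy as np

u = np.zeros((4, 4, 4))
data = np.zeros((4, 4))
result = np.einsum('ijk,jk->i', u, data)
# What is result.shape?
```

(4,)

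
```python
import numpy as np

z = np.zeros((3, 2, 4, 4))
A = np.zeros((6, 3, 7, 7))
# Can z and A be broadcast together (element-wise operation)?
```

No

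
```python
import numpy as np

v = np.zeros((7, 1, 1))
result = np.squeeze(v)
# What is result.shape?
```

(7,)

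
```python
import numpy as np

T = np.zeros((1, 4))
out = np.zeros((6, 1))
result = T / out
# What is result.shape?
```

(6, 4)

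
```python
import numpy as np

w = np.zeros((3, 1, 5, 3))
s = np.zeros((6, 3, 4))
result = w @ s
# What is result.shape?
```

(3, 6, 5, 4)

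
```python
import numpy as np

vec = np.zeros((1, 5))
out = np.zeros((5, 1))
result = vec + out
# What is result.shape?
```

(5, 5)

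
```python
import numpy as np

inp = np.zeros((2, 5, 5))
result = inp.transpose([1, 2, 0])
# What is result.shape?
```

(5, 5, 2)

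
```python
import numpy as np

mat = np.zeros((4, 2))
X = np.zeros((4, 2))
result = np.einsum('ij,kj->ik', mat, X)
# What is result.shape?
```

(4, 4)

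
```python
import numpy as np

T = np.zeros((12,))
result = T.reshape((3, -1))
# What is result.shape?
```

(3, 4)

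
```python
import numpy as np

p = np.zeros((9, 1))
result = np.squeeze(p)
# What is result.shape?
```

(9,)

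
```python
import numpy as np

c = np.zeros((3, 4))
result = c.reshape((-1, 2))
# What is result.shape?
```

(6, 2)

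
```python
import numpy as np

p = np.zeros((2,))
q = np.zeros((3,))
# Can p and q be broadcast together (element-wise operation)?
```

No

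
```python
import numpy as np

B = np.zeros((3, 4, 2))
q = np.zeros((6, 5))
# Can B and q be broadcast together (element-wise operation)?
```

No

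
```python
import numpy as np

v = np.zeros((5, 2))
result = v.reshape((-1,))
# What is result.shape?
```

(10,)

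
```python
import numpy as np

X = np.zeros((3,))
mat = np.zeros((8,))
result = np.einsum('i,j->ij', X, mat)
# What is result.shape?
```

(3, 8)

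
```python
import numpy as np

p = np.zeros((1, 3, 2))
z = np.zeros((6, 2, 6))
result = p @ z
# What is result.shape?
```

(6, 3, 6)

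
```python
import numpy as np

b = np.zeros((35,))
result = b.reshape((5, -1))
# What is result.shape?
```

(5, 7)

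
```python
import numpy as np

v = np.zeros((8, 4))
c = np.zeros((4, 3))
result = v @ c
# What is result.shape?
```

(8, 3)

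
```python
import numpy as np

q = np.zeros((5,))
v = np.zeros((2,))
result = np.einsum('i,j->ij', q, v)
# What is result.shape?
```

(5, 2)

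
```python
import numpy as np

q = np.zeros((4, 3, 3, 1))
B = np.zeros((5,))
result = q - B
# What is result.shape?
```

(4, 3, 3, 5)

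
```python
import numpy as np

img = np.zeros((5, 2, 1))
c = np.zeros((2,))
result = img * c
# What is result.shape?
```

(5, 2, 2)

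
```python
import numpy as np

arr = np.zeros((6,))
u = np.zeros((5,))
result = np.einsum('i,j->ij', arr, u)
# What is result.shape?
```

(6, 5)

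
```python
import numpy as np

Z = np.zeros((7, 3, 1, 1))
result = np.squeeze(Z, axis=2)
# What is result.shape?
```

(7, 3, 1)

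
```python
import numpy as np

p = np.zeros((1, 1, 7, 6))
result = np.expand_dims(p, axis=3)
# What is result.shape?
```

(1, 1, 7, 1, 6)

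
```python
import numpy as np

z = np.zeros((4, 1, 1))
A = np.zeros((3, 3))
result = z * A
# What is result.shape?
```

(4, 3, 3)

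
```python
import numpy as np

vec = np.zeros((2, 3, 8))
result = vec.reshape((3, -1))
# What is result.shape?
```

(3, 16)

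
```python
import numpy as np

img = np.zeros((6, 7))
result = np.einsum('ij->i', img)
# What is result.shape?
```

(6,)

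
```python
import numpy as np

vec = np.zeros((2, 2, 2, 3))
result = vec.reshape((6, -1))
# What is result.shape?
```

(6, 4)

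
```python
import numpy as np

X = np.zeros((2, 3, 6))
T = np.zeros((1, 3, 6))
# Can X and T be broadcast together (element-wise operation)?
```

Yes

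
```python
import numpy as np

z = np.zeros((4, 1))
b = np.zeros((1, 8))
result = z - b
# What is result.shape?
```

(4, 8)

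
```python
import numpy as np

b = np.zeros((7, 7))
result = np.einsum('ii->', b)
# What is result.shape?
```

()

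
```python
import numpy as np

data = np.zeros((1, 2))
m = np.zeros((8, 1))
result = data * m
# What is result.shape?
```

(8, 2)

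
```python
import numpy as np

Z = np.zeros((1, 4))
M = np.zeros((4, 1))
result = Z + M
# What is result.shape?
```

(4, 4)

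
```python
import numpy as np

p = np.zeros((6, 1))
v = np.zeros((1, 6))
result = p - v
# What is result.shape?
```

(6, 6)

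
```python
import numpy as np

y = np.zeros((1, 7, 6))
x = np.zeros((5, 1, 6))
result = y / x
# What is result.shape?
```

(5, 7, 6)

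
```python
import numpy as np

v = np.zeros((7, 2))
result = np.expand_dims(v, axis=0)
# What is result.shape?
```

(1, 7, 2)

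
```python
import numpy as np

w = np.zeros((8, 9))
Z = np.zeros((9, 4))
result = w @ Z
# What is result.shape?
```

(8, 4)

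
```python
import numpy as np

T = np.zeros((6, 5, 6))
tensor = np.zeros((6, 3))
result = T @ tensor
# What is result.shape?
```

(6, 5, 3)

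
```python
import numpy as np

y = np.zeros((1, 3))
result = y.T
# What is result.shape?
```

(3, 1)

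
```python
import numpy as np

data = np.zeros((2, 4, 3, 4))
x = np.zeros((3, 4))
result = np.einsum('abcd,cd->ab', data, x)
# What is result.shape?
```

(2, 4)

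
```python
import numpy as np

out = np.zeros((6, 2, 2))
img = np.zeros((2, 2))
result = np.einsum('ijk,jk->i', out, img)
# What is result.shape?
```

(6,)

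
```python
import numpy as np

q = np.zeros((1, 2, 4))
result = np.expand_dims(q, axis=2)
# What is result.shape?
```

(1, 2, 1, 4)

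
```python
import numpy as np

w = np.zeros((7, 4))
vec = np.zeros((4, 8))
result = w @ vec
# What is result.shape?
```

(7, 8)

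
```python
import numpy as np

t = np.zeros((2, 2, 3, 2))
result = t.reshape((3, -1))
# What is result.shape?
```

(3, 8)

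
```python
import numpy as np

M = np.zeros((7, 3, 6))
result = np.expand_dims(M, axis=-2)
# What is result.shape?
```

(7, 3, 1, 6)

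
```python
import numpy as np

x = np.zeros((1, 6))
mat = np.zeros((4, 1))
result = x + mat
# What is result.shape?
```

(4, 6)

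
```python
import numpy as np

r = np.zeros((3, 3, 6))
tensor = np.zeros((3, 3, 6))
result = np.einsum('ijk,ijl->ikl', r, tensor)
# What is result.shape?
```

(3, 6, 6)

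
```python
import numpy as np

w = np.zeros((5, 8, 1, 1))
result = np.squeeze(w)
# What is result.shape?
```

(5, 8)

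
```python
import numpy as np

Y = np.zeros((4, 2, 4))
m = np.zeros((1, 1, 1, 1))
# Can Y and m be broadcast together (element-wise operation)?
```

Yes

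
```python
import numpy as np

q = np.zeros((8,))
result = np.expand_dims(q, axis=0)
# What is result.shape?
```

(1, 8)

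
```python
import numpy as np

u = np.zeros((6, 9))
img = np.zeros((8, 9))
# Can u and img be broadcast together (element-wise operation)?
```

No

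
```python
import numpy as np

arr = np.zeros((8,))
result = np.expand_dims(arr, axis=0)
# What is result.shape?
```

(1, 8)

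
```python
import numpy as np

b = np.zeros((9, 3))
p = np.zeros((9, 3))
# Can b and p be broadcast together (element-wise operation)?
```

Yes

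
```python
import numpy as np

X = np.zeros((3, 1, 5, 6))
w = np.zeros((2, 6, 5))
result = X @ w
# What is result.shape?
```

(3, 2, 5, 5)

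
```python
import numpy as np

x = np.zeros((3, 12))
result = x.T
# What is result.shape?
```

(12, 3)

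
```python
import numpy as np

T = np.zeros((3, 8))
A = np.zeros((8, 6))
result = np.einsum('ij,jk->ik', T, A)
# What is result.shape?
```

(3, 6)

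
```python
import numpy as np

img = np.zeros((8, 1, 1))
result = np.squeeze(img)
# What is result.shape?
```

(8,)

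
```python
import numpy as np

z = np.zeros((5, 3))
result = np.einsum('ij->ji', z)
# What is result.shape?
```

(3, 5)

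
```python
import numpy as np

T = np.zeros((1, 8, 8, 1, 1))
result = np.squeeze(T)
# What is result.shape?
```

(8, 8)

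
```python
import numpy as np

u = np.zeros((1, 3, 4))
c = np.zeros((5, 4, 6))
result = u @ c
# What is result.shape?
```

(5, 3, 6)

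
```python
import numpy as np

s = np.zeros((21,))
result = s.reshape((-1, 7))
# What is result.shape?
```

(3, 7)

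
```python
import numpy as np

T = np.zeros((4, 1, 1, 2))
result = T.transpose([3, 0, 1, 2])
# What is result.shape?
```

(2, 4, 1, 1)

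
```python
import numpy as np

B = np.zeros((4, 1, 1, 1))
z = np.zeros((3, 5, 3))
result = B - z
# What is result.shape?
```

(4, 3, 5, 3)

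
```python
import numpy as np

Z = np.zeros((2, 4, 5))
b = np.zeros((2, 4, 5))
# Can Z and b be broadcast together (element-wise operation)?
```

Yes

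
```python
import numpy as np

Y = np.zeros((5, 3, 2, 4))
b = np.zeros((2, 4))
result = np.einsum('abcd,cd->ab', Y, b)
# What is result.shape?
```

(5, 3)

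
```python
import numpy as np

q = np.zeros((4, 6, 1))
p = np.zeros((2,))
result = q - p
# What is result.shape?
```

(4, 6, 2)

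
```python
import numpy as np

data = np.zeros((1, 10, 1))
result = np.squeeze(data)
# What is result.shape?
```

(10,)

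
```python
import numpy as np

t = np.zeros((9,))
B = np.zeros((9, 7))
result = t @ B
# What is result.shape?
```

(7,)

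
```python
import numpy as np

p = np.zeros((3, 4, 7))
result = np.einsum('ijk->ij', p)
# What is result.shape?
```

(3, 4)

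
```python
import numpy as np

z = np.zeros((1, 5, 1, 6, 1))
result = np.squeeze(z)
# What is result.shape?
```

(5, 6)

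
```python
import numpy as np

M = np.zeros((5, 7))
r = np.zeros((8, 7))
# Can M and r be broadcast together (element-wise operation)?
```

No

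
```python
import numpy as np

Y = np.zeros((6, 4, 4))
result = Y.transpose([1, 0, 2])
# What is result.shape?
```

(4, 6, 4)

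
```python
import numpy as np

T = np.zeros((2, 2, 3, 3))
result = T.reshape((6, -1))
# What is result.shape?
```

(6, 6)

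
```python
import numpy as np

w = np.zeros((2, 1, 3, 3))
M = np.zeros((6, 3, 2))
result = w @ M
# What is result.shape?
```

(2, 6, 3, 2)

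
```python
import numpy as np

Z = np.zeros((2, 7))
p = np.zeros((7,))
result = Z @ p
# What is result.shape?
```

(2,)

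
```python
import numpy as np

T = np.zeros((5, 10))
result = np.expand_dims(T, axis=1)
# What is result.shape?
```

(5, 1, 10)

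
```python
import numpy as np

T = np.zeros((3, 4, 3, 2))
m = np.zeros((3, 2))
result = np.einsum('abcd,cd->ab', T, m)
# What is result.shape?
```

(3, 4)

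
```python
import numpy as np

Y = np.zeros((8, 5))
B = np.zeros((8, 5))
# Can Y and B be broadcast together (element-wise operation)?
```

Yes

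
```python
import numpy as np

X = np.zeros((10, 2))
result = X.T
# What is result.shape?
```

(2, 10)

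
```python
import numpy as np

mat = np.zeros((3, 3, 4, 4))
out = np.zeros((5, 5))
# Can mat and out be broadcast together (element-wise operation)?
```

No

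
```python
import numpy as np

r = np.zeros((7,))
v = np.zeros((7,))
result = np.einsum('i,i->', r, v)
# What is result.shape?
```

()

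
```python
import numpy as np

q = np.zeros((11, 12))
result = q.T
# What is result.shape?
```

(12, 11)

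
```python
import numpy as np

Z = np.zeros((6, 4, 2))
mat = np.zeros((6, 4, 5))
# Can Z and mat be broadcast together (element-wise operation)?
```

No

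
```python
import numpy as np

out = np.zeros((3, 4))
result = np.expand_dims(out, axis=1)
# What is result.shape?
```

(3, 1, 4)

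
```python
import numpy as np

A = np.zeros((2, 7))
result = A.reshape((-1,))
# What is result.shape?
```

(14,)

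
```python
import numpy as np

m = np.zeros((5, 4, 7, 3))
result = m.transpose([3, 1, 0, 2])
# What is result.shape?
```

(3, 4, 5, 7)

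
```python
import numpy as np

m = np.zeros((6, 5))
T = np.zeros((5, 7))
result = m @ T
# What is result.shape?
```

(6, 7)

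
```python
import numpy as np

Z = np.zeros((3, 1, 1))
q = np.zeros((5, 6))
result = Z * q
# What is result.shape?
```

(3, 5, 6)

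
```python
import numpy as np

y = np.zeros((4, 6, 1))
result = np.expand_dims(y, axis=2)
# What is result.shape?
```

(4, 6, 1, 1)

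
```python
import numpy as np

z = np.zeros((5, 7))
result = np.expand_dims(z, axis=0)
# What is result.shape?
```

(1, 5, 7)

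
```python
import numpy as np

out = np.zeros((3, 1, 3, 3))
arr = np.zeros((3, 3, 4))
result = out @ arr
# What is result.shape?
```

(3, 3, 3, 4)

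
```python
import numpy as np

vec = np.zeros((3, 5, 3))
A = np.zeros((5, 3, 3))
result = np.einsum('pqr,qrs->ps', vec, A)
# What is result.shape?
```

(3, 3)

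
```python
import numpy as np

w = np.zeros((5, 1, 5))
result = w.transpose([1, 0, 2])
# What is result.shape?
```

(1, 5, 5)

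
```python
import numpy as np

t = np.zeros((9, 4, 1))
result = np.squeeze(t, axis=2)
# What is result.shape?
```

(9, 4)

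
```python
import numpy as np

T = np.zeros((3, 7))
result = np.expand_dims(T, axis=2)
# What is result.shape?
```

(3, 7, 1)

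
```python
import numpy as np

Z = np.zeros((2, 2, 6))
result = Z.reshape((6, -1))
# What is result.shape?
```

(6, 4)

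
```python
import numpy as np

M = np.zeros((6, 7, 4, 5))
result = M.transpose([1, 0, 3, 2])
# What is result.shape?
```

(7, 6, 5, 4)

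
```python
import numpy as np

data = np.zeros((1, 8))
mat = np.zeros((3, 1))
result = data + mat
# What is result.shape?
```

(3, 8)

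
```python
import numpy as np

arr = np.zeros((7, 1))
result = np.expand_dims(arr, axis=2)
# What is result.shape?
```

(7, 1, 1)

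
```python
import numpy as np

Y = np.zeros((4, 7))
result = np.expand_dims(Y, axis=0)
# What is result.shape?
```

(1, 4, 7)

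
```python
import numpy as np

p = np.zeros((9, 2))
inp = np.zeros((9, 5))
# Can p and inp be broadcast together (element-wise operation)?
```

No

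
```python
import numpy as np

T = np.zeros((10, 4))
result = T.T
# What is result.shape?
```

(4, 10)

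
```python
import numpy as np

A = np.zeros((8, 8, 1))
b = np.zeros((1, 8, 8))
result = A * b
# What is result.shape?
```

(8, 8, 8)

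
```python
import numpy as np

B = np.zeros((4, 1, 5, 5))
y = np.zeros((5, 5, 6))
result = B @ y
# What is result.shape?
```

(4, 5, 5, 6)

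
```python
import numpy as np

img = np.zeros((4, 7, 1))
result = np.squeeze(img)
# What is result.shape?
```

(4, 7)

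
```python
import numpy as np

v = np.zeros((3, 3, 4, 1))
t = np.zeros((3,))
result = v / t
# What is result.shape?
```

(3, 3, 4, 3)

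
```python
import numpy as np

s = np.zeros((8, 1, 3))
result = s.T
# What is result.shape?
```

(3, 1, 8)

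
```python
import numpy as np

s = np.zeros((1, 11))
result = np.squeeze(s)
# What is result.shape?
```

(11,)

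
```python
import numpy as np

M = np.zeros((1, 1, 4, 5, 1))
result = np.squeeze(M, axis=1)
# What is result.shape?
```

(1, 4, 5, 1)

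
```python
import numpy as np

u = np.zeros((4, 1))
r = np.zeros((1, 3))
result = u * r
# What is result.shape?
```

(4, 3)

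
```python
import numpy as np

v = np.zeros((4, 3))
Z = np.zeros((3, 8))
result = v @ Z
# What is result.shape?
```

(4, 8)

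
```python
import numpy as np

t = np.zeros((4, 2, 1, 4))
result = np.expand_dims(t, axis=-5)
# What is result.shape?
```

(1, 4, 2, 1, 4)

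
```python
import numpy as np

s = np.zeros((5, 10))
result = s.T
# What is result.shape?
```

(10, 5)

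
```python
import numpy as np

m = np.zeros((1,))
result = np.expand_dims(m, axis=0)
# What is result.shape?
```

(1, 1)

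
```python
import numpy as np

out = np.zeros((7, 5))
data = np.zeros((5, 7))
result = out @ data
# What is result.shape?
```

(7, 7)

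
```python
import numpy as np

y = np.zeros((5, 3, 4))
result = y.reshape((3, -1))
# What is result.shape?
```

(3, 20)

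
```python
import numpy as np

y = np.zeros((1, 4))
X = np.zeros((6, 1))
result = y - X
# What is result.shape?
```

(6, 4)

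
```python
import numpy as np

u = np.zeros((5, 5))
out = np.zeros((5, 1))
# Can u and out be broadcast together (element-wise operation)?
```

Yes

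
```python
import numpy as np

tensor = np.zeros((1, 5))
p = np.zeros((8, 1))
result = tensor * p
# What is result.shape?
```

(8, 5)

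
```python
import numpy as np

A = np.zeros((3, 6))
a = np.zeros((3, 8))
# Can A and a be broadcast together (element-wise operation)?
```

No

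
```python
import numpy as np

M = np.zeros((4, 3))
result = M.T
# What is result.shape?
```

(3, 4)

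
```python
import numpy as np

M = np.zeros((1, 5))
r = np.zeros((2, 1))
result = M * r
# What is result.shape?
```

(2, 5)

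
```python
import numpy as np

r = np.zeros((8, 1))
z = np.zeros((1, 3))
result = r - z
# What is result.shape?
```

(8, 3)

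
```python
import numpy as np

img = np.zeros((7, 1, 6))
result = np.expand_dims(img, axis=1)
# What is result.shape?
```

(7, 1, 1, 6)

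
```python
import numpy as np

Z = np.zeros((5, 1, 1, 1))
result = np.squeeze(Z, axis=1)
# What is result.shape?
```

(5, 1, 1)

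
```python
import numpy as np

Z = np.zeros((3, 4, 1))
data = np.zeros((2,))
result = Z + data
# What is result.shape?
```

(3, 4, 2)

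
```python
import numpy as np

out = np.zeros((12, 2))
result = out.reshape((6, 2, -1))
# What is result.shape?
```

(6, 2, 2)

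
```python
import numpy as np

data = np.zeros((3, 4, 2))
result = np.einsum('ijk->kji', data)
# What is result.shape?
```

(2, 4, 3)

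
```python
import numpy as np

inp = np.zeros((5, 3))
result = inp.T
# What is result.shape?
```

(3, 5)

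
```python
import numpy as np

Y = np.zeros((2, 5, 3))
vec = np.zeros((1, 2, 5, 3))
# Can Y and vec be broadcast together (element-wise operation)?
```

Yes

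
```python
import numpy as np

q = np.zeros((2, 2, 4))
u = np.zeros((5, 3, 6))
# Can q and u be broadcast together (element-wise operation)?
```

No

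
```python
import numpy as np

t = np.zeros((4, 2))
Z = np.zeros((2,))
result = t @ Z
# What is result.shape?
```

(4,)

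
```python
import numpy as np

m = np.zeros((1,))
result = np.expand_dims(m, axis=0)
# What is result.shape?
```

(1, 1)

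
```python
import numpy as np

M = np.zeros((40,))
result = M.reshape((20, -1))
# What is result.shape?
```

(20, 2)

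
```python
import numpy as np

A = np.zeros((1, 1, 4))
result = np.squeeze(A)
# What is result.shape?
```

(4,)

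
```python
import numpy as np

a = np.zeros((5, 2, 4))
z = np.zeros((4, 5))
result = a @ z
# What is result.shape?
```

(5, 2, 5)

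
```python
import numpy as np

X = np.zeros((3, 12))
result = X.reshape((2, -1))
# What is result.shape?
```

(2, 18)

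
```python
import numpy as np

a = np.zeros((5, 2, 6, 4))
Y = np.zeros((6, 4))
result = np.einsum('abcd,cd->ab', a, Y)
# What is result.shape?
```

(5, 2)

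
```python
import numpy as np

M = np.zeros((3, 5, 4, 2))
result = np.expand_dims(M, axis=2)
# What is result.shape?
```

(3, 5, 1, 4, 2)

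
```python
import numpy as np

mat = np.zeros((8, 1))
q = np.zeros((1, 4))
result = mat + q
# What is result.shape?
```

(8, 4)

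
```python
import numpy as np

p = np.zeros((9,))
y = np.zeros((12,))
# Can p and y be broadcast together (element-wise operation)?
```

No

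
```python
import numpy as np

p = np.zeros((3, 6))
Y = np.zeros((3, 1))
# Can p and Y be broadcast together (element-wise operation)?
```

Yes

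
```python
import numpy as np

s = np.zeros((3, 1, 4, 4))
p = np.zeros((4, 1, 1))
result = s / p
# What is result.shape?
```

(3, 4, 4, 4)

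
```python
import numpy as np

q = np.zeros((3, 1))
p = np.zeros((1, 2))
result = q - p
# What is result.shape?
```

(3, 2)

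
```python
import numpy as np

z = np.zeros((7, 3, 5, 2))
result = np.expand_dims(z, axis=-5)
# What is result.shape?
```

(1, 7, 3, 5, 2)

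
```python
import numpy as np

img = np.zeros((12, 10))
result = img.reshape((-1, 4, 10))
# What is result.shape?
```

(3, 4, 10)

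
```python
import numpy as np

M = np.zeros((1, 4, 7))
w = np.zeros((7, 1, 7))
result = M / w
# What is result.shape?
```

(7, 4, 7)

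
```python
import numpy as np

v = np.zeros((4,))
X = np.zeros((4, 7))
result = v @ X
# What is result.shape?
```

(7,)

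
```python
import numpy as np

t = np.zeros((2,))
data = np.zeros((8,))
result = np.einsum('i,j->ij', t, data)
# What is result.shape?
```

(2, 8)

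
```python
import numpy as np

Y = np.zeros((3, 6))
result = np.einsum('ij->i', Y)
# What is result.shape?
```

(3,)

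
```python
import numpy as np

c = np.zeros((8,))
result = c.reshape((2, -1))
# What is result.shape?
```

(2, 4)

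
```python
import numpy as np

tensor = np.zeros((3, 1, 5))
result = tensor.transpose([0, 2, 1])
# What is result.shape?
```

(3, 5, 1)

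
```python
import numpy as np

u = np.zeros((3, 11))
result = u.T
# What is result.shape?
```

(11, 3)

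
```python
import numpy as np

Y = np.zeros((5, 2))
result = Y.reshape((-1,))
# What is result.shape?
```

(10,)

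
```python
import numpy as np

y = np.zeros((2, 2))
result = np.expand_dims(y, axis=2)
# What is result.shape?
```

(2, 2, 1)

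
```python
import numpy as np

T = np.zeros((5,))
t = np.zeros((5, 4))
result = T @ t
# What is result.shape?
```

(4,)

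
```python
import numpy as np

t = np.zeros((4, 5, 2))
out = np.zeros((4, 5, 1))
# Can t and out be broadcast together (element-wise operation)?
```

Yes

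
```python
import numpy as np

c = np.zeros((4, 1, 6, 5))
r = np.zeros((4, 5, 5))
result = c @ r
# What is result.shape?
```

(4, 4, 6, 5)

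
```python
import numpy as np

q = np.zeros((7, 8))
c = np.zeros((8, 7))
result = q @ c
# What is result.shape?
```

(7, 7)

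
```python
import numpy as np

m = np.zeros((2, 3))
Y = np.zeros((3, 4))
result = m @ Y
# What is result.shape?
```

(2, 4)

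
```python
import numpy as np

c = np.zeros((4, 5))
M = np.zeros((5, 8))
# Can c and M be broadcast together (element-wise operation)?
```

No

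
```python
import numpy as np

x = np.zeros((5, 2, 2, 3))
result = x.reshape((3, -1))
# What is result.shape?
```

(3, 20)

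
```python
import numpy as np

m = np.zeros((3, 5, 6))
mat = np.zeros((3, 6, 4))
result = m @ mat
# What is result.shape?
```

(3, 5, 4)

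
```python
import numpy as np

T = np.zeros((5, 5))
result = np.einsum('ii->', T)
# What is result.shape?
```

()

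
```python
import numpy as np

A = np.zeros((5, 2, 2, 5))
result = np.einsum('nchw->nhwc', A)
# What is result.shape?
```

(5, 2, 5, 2)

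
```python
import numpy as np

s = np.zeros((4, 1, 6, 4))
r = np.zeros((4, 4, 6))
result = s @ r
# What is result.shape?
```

(4, 4, 6, 6)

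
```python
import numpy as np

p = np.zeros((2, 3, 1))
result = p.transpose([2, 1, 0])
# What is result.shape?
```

(1, 3, 2)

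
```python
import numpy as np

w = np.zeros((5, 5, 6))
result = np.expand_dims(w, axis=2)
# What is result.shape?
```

(5, 5, 1, 6)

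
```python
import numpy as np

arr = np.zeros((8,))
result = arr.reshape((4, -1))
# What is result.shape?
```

(4, 2)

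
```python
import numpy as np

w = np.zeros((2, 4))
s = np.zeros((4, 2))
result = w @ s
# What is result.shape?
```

(2, 2)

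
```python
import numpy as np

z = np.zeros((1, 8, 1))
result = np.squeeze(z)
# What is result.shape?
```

(8,)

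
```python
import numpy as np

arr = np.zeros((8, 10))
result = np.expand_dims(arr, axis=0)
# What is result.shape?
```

(1, 8, 10)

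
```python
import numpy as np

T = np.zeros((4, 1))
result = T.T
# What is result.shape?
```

(1, 4)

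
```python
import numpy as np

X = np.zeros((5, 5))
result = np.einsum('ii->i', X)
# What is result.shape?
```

(5,)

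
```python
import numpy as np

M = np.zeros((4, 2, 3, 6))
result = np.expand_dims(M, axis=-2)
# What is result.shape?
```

(4, 2, 3, 1, 6)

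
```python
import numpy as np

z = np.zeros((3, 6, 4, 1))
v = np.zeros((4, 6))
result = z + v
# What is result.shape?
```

(3, 6, 4, 6)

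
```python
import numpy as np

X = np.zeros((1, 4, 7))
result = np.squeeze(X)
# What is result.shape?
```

(4, 7)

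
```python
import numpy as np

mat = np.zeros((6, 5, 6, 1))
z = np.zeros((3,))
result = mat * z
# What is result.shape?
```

(6, 5, 6, 3)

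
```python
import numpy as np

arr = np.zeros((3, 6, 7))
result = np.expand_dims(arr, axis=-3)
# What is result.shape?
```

(3, 1, 6, 7)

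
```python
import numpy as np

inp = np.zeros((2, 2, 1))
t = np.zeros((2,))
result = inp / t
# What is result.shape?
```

(2, 2, 2)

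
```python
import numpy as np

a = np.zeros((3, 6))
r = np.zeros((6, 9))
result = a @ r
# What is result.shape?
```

(3, 9)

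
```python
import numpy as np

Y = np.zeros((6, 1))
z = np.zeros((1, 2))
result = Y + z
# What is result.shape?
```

(6, 2)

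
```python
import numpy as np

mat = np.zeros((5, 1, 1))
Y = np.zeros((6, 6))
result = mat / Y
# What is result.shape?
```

(5, 6, 6)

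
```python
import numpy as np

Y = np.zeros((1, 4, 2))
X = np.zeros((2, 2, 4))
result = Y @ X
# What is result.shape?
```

(2, 4, 4)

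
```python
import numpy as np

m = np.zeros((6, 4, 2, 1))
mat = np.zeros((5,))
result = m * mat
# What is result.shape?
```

(6, 4, 2, 5)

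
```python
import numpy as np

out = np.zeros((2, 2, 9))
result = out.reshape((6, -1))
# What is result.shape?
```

(6, 6)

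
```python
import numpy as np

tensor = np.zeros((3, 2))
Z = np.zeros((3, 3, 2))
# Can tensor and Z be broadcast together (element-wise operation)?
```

Yes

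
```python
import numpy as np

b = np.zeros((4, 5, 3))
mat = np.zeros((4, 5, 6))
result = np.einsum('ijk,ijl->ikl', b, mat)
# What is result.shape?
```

(4, 3, 6)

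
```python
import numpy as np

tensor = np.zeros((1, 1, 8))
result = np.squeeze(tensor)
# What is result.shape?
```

(8,)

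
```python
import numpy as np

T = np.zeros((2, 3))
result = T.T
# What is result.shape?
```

(3, 2)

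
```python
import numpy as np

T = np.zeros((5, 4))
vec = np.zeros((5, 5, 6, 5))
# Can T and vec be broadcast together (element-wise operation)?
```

No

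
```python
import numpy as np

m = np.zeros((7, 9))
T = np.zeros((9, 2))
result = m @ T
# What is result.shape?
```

(7, 2)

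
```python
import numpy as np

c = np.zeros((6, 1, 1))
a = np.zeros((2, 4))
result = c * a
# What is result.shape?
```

(6, 2, 4)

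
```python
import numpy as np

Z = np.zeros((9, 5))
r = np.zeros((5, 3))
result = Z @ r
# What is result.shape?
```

(9, 3)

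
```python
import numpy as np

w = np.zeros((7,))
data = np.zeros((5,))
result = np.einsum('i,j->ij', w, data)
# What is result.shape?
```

(7, 5)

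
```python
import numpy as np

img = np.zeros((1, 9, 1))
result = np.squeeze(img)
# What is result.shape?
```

(9,)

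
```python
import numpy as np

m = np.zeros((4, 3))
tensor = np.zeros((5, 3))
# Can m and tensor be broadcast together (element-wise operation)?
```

No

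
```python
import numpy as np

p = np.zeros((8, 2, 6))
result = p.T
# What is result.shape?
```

(6, 2, 8)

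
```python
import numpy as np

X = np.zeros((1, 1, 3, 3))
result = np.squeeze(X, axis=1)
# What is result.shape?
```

(1, 3, 3)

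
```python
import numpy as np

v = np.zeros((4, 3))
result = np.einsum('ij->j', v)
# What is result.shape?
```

(3,)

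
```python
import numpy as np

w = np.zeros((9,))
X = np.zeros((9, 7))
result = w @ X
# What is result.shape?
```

(7,)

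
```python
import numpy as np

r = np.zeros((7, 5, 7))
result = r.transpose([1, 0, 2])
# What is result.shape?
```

(5, 7, 7)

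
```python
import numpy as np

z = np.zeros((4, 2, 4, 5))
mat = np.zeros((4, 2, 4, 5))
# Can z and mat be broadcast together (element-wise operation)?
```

Yes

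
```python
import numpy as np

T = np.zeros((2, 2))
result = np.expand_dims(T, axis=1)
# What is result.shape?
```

(2, 1, 2)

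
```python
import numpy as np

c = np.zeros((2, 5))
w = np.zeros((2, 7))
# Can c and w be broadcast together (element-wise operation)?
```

No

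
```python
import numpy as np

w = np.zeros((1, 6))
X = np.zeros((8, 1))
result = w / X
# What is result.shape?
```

(8, 6)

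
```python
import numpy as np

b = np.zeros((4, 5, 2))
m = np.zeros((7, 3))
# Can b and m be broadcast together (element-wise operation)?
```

No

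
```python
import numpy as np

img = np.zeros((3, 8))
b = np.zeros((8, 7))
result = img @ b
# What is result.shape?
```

(3, 7)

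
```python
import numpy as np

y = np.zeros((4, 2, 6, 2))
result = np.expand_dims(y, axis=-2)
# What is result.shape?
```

(4, 2, 6, 1, 2)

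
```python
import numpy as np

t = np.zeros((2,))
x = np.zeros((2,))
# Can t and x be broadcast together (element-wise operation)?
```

Yes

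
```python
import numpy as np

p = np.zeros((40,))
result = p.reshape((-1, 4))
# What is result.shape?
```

(10, 4)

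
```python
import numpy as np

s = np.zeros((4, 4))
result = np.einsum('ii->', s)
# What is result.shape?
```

()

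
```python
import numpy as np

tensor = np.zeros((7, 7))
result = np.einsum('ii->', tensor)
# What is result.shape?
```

()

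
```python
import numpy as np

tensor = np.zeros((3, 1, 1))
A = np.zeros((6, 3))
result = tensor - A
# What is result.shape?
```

(3, 6, 3)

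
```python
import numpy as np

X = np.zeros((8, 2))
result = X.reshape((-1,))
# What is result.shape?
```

(16,)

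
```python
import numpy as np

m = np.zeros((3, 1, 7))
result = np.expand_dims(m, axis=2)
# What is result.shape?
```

(3, 1, 1, 7)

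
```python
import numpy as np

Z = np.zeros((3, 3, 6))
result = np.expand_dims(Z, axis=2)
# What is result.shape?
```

(3, 3, 1, 6)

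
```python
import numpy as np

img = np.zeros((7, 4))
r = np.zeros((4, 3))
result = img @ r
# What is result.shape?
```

(7, 3)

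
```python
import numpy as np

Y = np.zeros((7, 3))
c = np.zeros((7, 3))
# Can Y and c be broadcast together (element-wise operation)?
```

Yes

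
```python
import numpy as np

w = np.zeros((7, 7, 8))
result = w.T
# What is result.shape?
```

(8, 7, 7)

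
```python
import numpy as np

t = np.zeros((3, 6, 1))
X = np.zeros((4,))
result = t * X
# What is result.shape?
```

(3, 6, 4)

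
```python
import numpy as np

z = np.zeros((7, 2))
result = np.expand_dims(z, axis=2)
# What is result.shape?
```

(7, 2, 1)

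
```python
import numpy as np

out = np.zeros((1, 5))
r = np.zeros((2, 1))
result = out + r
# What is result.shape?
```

(2, 5)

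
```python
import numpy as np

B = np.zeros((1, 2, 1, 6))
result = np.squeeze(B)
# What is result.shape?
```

(2, 6)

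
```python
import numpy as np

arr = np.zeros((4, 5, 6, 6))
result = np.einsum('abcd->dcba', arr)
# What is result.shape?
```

(6, 6, 5, 4)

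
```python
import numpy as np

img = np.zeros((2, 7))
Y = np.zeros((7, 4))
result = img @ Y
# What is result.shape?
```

(2, 4)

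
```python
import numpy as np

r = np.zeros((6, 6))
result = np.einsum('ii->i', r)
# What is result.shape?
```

(6,)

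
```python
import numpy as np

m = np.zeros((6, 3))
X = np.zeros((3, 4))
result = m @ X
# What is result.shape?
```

(6, 4)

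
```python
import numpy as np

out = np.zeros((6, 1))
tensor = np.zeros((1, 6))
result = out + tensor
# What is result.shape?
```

(6, 6)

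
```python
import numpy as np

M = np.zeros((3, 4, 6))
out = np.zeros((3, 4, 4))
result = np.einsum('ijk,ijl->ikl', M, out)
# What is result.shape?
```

(3, 6, 4)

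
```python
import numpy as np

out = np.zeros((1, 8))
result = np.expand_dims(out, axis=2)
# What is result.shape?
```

(1, 8, 1)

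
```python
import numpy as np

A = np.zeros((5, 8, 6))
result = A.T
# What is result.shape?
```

(6, 8, 5)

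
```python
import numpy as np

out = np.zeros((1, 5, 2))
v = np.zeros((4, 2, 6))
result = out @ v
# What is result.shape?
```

(4, 5, 6)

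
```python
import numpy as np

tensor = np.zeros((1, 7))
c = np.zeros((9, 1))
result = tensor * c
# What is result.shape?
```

(9, 7)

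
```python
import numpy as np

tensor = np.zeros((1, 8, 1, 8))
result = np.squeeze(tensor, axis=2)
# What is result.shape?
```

(1, 8, 8)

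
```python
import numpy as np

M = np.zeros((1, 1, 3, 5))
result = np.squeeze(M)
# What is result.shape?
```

(3, 5)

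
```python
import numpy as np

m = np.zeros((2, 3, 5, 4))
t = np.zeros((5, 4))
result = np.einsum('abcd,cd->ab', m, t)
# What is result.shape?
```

(2, 3)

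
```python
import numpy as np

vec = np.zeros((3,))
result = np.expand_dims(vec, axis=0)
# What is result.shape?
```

(1, 3)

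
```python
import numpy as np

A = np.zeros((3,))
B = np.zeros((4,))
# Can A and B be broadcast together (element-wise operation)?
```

No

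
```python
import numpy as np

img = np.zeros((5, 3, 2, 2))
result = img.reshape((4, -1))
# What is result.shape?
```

(4, 15)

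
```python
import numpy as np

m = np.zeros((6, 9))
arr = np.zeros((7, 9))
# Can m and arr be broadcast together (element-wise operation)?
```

No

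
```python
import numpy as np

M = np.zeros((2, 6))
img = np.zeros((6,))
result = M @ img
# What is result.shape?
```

(2,)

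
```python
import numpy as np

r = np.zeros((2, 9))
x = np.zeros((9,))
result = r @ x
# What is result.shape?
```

(2,)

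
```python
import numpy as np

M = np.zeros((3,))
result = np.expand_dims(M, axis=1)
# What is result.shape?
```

(3, 1)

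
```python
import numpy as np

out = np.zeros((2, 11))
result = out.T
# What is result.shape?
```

(11, 2)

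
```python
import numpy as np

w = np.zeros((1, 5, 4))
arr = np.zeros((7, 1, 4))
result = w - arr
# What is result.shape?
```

(7, 5, 4)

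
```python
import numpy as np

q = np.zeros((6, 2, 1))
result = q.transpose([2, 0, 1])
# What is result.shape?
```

(1, 6, 2)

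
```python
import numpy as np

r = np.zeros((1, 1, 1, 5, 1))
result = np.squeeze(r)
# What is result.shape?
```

(5,)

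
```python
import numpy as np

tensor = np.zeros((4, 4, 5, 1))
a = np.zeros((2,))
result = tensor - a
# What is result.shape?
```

(4, 4, 5, 2)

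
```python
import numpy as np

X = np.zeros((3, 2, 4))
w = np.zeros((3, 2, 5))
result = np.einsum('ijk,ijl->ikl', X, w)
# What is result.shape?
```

(3, 4, 5)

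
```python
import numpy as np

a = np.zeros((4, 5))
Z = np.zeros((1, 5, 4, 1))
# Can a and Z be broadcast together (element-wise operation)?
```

Yes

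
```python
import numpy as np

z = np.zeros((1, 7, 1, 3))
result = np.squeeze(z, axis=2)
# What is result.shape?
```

(1, 7, 3)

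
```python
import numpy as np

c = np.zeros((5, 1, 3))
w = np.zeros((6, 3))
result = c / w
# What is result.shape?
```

(5, 6, 3)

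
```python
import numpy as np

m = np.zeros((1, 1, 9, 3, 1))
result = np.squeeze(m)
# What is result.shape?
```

(9, 3)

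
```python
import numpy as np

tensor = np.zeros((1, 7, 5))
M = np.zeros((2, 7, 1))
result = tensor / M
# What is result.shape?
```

(2, 7, 5)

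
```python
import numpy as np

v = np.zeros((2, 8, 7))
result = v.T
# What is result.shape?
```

(7, 8, 2)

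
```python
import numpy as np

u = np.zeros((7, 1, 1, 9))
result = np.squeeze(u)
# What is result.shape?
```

(7, 9)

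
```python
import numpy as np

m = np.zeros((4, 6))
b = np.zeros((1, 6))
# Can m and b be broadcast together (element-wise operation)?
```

Yes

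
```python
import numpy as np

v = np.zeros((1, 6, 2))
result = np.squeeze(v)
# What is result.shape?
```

(6, 2)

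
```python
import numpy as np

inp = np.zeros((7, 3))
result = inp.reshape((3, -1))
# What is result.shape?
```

(3, 7)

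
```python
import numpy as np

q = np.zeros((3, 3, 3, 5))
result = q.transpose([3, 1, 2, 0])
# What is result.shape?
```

(5, 3, 3, 3)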